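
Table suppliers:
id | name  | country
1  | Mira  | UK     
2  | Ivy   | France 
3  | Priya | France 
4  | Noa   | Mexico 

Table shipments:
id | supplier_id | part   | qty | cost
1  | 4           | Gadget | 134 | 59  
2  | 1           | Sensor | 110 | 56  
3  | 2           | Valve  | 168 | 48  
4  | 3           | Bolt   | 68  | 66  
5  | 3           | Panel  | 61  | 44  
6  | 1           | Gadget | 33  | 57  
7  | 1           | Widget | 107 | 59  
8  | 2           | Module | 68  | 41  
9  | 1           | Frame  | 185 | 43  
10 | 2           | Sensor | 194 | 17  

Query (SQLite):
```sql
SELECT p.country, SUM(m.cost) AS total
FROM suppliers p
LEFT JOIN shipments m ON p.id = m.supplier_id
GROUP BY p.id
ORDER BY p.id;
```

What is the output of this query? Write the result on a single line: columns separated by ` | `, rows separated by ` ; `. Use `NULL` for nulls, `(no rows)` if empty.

LEFT JOIN keeps every suppliers row; unmatched ones get NULL for shipments columns.
Group by suppliers.id and compute SUM(m.cost). SUM over an all-NULL group is NULL.
  1: ids {2, 6, 7, 9} → SUM(m.cost)=215
  2: ids {3, 8, 10} → SUM(m.cost)=106
  3: ids {4, 5} → SUM(m.cost)=110
  4: ids {1} → SUM(m.cost)=59

UK | 215 ; France | 106 ; France | 110 ; Mexico | 59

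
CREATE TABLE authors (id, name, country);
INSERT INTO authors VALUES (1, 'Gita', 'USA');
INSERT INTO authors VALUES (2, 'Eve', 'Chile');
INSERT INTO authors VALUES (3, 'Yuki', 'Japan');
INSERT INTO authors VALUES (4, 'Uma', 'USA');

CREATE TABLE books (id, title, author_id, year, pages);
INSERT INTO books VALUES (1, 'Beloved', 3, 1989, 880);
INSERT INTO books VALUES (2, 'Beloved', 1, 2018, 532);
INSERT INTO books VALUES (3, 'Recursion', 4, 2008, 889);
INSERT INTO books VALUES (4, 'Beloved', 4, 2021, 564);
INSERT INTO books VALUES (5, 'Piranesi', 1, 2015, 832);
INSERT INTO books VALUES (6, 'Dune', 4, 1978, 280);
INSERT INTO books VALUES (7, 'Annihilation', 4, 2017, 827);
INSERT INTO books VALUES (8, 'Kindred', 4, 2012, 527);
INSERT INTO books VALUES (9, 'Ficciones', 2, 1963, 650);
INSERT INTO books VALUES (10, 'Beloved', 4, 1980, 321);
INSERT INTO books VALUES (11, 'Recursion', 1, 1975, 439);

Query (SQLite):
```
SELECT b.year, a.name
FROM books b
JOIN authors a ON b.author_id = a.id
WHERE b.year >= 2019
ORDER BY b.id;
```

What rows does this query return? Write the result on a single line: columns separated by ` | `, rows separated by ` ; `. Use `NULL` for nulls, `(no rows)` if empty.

2021 | Uma

Each books row matches the authors row where author_id = authors.id.
Then keep rows with b.year >= 2019.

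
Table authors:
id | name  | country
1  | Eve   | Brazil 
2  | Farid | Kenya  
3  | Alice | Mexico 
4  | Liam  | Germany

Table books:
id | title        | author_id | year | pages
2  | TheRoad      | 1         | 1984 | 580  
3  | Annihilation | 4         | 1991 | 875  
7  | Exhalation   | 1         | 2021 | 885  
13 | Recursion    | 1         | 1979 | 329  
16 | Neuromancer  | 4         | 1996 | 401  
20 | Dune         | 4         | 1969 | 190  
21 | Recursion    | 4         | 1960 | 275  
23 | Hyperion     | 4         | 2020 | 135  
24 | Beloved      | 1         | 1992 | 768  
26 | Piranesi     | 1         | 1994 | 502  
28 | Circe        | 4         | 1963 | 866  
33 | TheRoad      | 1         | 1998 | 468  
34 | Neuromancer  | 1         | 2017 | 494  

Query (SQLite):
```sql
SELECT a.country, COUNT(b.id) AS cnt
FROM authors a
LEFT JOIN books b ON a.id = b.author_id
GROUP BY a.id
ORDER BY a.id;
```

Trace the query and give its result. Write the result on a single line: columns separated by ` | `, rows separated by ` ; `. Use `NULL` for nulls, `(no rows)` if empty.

LEFT JOIN keeps every authors row; unmatched ones get NULL for books columns.
Group by authors.id and compute COUNT(b.id). COUNT(col) of an all-NULL group is 0.
  1: ids {2, 7, 13, 24, 26, 33, 34} → COUNT(b.id)=7
  2: ids {—} → COUNT(b.id)=0
  3: ids {—} → COUNT(b.id)=0
  4: ids {3, 16, 20, 21, 23, 28} → COUNT(b.id)=6

Brazil | 7 ; Kenya | 0 ; Mexico | 0 ; Germany | 6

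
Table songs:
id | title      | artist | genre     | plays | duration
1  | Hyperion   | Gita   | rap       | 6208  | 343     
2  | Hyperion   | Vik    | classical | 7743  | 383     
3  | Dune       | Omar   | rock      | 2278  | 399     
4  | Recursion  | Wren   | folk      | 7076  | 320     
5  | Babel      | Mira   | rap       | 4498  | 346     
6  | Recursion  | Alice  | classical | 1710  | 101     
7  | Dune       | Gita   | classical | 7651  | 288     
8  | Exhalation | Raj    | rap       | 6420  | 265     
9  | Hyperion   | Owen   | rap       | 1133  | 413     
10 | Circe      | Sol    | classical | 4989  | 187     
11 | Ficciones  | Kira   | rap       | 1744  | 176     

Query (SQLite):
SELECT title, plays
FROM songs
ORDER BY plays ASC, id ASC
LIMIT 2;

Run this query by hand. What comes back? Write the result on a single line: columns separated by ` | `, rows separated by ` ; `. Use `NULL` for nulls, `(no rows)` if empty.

Hyperion | 1133 ; Recursion | 1710

Sort by plays asc, tiebreak id asc: (1133, id=9), (1710, id=6), (1744, id=11), (2278, id=3), (4498, id=5) …. Take first 2.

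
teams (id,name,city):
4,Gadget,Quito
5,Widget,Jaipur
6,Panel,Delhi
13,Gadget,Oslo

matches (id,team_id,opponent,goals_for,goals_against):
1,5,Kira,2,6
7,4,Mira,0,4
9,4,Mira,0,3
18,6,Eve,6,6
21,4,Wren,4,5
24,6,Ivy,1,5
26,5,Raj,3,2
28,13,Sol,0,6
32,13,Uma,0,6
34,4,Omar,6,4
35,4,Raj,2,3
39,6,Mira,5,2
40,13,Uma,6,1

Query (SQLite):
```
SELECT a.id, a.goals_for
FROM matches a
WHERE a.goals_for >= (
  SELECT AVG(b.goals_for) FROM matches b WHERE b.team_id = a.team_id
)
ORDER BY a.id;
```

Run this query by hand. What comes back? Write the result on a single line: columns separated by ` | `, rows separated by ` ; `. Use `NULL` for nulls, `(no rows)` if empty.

For each matches row a, compute AVG(goals_for) over rows sharing a.team_id.
Keep row a if a.goals_for >= that per-group AVG.
  team_id=4: AVG(goals_for) = 2.4
  team_id=5: AVG(goals_for) = 2.5
  team_id=6: AVG(goals_for) = 4.0
  team_id=13: AVG(goals_for) = 2.0

18 | 6 ; 21 | 4 ; 26 | 3 ; 34 | 6 ; 39 | 5 ; 40 | 6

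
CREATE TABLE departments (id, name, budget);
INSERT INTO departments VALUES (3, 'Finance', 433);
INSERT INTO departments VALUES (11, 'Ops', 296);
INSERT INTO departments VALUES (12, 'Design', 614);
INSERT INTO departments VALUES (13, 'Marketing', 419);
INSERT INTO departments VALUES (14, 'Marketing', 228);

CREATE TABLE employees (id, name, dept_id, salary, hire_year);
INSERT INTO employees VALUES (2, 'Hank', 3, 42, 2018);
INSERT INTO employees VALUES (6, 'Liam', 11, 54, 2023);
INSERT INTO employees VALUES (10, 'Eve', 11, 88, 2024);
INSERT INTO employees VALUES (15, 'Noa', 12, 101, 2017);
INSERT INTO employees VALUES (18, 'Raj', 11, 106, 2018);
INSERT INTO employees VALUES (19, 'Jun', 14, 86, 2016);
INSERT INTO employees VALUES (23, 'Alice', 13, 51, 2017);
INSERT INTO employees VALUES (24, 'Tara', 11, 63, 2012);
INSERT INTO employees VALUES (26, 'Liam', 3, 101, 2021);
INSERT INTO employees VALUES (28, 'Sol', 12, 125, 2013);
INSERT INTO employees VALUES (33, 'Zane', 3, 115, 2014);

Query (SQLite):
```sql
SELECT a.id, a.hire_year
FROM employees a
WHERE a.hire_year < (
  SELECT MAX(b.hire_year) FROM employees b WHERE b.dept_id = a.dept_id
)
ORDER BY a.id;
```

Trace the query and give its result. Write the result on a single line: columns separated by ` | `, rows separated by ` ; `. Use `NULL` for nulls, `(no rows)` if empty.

For each employees row a, compute MAX(hire_year) over rows sharing a.dept_id.
Keep row a if a.hire_year < that per-group MAX.
  dept_id=3: MAX(hire_year) = 2021
  dept_id=11: MAX(hire_year) = 2024
  dept_id=12: MAX(hire_year) = 2017
  dept_id=13: MAX(hire_year) = 2017
  dept_id=14: MAX(hire_year) = 2016

2 | 2018 ; 6 | 2023 ; 18 | 2018 ; 24 | 2012 ; 28 | 2013 ; 33 | 2014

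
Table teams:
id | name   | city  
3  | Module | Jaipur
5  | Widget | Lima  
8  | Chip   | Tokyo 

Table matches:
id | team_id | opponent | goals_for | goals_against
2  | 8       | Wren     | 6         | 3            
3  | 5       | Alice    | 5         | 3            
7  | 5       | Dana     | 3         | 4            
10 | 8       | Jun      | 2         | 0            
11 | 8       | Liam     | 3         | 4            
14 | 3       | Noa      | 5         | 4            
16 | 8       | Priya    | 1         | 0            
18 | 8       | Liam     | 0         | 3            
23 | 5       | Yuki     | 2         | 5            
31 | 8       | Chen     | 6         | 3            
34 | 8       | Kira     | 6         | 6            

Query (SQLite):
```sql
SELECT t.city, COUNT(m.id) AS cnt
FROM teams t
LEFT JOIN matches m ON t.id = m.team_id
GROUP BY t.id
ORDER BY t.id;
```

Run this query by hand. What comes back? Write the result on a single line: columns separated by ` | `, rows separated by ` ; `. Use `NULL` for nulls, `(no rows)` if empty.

LEFT JOIN keeps every teams row; unmatched ones get NULL for matches columns.
Group by teams.id and compute COUNT(m.id). COUNT(col) of an all-NULL group is 0.
  3: ids {14} → COUNT(m.id)=1
  5: ids {3, 7, 23} → COUNT(m.id)=3
  8: ids {2, 10, 11, 16, 18, 31, 34} → COUNT(m.id)=7

Jaipur | 1 ; Lima | 3 ; Tokyo | 7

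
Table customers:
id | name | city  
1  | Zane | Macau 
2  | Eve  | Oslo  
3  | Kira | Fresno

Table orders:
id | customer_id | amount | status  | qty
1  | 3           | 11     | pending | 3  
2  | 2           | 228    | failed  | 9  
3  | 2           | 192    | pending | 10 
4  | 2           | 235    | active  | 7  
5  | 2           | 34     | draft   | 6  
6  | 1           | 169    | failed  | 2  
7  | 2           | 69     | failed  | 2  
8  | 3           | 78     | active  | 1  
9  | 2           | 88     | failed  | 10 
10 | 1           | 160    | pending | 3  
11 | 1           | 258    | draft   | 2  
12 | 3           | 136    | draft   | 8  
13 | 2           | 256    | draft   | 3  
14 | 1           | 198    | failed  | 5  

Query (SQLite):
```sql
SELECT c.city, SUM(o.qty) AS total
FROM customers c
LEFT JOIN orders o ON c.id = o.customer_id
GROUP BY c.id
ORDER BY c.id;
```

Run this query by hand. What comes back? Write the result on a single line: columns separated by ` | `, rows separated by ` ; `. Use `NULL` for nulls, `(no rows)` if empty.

Macau | 12 ; Oslo | 47 ; Fresno | 12

LEFT JOIN keeps every customers row; unmatched ones get NULL for orders columns.
Group by customers.id and compute SUM(o.qty). SUM over an all-NULL group is NULL.
  1: ids {6, 10, 11, 14} → SUM(o.qty)=12
  2: ids {2, 3, 4, 5, 7, 9, 13} → SUM(o.qty)=47
  3: ids {1, 8, 12} → SUM(o.qty)=12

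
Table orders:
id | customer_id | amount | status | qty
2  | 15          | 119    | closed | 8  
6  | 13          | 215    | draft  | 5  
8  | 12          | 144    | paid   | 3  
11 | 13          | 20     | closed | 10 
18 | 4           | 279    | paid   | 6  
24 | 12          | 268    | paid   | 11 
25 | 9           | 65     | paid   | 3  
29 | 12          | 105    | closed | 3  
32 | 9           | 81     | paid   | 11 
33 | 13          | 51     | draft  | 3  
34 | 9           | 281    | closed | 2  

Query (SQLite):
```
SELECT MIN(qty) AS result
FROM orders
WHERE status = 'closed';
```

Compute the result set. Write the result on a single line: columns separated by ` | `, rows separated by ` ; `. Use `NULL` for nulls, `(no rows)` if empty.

2

Rows where status='closed' → qty values: [8, 10, 3, 2].
MIN of non-NULL values = 2.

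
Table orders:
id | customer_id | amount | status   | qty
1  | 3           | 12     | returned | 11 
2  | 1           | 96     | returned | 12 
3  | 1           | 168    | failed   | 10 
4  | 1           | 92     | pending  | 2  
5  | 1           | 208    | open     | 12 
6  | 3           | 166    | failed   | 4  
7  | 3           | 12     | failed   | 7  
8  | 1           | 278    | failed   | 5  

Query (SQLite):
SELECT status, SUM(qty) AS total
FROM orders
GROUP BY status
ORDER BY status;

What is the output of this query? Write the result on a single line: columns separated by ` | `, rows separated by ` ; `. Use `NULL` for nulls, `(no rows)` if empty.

Partition orders by status; compute SUM(qty) within each group.
  failed: ids {3, 6, 7, 8} → SUM(qty)=26
  open: ids {5} → SUM(qty)=12
  pending: ids {4} → SUM(qty)=2
  returned: ids {1, 2} → SUM(qty)=23

failed | 26 ; open | 12 ; pending | 2 ; returned | 23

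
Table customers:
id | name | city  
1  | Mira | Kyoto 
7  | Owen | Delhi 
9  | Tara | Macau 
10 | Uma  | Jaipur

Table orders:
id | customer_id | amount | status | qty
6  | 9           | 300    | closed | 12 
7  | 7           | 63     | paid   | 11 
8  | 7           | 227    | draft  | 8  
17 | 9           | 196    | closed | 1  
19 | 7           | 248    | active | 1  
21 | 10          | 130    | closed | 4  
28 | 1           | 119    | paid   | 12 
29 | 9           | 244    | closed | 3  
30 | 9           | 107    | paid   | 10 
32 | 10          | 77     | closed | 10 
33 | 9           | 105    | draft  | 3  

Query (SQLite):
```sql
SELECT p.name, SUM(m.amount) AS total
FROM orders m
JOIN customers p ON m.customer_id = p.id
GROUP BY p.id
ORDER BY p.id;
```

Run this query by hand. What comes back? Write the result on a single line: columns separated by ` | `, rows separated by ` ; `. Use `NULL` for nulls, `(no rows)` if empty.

Join each orders row to its customers via customer_id.
Group joined rows by customers.id; compute SUM(m.amount) per group.
  1: ids {28} → SUM(m.amount)=119
  7: ids {7, 8, 19} → SUM(m.amount)=538
  9: ids {6, 17, 29, 30, 33} → SUM(m.amount)=952
  10: ids {21, 32} → SUM(m.amount)=207

Mira | 119 ; Owen | 538 ; Tara | 952 ; Uma | 207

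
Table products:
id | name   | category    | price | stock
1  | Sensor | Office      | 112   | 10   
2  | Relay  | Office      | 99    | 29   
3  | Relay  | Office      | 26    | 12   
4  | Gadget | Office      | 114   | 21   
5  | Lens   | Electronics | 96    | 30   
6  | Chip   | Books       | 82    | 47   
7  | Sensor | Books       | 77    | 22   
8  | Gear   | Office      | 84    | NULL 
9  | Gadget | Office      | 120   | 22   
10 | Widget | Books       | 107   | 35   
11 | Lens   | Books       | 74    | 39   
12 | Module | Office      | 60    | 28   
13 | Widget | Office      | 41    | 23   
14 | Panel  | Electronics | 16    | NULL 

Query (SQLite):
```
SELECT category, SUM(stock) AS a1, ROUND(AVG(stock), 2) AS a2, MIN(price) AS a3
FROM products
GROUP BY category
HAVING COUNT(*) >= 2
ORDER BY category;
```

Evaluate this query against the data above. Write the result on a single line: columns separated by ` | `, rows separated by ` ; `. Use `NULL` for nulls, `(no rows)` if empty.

Group products by category.
Per group compute: SUM(stock), ROUND(AVG(stock), 2), MIN(price).
HAVING: drop groups with fewer than 2 rows.
  Books: ids {6, 7, 10, 11} → SUM(stock)=143, ROUND(AVG(stock), 2)=35.75, MIN(price)=74
  Electronics: ids {5, 14} → SUM(stock)=30, ROUND(AVG(stock), 2)=30, MIN(price)=16
  Office: ids {1, 2, 3, 4, 8, 9, 12, 13} → SUM(stock)=145, ROUND(AVG(stock), 2)=20.71, MIN(price)=26

Books | 143 | 35.75 | 74 ; Electronics | 30 | 30 | 16 ; Office | 145 | 20.71 | 26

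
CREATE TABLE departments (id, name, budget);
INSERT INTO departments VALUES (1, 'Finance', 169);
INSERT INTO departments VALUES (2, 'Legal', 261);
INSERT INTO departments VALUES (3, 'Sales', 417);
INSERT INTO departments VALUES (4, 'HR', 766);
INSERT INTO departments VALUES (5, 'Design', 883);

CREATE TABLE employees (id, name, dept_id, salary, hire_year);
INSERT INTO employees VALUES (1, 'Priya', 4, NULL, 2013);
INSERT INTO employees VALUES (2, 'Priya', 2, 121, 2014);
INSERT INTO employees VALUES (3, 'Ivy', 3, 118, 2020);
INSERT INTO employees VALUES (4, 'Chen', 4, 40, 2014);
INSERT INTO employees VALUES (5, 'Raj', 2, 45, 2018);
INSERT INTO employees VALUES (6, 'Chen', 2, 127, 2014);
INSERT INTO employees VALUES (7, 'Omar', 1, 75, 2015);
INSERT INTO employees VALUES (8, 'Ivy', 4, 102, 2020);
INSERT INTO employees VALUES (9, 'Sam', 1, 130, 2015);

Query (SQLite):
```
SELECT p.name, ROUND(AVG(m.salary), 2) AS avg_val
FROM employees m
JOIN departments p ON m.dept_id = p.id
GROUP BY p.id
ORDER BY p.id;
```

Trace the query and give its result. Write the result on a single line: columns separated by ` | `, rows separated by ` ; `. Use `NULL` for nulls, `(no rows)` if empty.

Finance | 102.5 ; Legal | 97.67 ; Sales | 118 ; HR | 71

Join each employees row to its departments via dept_id.
Group joined rows by departments.id; compute ROUND(AVG(m.salary), 2) per group.
  1: ids {7, 9} → ROUND(AVG(m.salary), 2)=102.5
  2: ids {2, 5, 6} → ROUND(AVG(m.salary), 2)=97.67
  3: ids {3} → ROUND(AVG(m.salary), 2)=118
  4: ids {1, 4, 8} → ROUND(AVG(m.salary), 2)=71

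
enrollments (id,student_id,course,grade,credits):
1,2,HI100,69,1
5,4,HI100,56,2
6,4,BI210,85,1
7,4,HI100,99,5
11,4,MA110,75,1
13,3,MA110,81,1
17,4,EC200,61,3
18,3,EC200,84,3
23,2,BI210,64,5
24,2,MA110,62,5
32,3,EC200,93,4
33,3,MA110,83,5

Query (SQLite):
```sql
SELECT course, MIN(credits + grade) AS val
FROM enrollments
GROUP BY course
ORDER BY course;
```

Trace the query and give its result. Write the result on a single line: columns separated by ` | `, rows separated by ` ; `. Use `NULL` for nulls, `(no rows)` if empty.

BI210 | 69 ; EC200 | 64 ; HI100 | 58 ; MA110 | 67

For each row compute credits + grade.
Group by course; take MIN of the expression per group.
  BI210: ids {6, 23} → MIN(credits + grade)=69
  EC200: ids {17, 18, 32} → MIN(credits + grade)=64
  HI100: ids {1, 5, 7} → MIN(credits + grade)=58
  MA110: ids {11, 13, 24, 33} → MIN(credits + grade)=67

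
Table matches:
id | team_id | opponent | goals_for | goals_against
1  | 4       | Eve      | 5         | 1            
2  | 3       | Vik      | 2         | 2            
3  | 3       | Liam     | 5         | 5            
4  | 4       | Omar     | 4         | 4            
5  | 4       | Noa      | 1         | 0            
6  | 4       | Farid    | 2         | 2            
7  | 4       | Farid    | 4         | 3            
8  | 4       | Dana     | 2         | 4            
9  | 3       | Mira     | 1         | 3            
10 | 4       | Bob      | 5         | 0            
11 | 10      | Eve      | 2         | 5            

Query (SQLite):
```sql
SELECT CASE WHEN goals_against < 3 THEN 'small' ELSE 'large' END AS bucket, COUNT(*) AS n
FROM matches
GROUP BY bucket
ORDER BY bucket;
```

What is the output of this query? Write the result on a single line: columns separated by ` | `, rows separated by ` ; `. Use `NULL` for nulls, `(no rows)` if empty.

large | 6 ; small | 5

Bucket rows by goals_against < 3 → 'small' else 'large'; count each bucket.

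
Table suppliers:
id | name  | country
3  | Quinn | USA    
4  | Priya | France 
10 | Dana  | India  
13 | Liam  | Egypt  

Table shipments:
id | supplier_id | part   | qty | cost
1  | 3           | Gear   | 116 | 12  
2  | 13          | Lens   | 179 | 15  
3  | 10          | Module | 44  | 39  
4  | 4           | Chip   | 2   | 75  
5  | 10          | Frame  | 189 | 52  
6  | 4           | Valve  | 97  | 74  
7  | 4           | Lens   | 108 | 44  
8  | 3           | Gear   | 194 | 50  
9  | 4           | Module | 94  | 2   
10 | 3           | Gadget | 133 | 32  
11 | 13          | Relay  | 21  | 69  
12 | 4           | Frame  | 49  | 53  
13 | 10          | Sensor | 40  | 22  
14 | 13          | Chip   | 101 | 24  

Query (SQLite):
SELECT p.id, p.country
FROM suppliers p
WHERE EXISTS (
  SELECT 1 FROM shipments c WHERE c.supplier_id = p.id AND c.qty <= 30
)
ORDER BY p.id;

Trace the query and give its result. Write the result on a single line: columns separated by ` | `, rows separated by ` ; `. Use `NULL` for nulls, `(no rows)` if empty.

4 | France ; 13 | Egypt

For each suppliers row, check whether any shipments with matching supplier_id has qty <= 30.
Keep rows where that is true.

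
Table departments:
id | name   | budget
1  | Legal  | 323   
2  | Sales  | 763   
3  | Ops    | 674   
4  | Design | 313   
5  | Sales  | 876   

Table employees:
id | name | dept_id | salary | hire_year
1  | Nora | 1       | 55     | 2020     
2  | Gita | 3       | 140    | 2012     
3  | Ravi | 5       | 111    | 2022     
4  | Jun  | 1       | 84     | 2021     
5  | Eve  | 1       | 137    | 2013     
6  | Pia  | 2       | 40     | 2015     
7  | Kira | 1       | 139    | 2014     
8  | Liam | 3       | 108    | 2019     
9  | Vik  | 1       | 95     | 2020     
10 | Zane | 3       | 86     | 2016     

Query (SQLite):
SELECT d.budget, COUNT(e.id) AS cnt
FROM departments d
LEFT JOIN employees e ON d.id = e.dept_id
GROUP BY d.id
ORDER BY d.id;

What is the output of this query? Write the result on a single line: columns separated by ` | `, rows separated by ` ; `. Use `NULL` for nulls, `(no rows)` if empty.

LEFT JOIN keeps every departments row; unmatched ones get NULL for employees columns.
Group by departments.id and compute COUNT(e.id). COUNT(col) of an all-NULL group is 0.
  1: ids {1, 4, 5, 7, 9} → COUNT(e.id)=5
  2: ids {6} → COUNT(e.id)=1
  3: ids {2, 8, 10} → COUNT(e.id)=3
  4: ids {—} → COUNT(e.id)=0
  5: ids {3} → COUNT(e.id)=1

323 | 5 ; 763 | 1 ; 674 | 3 ; 313 | 0 ; 876 | 1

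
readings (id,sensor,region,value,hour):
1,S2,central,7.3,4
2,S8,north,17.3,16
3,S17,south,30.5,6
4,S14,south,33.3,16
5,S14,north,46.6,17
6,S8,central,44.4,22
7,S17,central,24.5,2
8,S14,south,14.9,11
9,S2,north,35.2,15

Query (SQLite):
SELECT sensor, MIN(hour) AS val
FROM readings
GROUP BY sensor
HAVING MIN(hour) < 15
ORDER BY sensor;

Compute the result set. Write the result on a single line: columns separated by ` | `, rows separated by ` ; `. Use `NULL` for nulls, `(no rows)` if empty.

Partition readings by sensor; compute MIN(hour) within each group.
HAVING: keep groups where MIN(hour) < 15.
  S14: ids {4, 5, 8} → MIN(hour)=11
  S17: ids {3, 7} → MIN(hour)=2
  S2: ids {1, 9} → MIN(hour)=4
  S8: ids {2, 6} → MIN(hour)=16

S14 | 11 ; S17 | 2 ; S2 | 4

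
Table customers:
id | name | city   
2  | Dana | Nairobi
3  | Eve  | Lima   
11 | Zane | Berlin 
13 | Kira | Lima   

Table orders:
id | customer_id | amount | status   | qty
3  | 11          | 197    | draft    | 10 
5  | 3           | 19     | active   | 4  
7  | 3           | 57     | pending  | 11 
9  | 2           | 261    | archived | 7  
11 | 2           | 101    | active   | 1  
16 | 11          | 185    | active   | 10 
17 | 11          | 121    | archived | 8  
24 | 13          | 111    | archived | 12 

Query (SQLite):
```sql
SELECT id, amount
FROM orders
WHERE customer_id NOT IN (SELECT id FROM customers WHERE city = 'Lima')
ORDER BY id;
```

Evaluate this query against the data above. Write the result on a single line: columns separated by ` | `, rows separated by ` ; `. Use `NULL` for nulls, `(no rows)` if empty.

Inner query: customers.id where city = 'Lima'.
Outer: keep orders rows whose customer_id is not in that set.
Inner query → {3, 13}

3 | 197 ; 9 | 261 ; 11 | 101 ; 16 | 185 ; 17 | 121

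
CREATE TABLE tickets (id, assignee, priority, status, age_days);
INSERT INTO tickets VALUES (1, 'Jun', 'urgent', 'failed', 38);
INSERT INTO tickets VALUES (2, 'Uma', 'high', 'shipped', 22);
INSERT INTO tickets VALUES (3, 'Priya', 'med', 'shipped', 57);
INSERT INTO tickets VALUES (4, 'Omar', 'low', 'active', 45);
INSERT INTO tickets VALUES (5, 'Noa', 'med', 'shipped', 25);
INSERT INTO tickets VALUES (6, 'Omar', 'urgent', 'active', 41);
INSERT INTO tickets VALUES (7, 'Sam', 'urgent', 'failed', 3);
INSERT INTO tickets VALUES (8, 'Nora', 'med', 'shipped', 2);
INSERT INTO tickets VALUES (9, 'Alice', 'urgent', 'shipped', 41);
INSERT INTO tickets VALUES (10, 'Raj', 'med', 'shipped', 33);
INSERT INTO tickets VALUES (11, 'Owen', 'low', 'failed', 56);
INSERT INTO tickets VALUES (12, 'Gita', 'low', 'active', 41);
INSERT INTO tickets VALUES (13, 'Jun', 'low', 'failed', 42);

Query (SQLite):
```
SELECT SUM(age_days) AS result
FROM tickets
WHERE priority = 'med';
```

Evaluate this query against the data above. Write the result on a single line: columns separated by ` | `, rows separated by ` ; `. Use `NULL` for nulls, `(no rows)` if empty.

Rows where priority='med' → age_days values: [57, 25, 2, 33].
SUM of non-NULL values = 117.

117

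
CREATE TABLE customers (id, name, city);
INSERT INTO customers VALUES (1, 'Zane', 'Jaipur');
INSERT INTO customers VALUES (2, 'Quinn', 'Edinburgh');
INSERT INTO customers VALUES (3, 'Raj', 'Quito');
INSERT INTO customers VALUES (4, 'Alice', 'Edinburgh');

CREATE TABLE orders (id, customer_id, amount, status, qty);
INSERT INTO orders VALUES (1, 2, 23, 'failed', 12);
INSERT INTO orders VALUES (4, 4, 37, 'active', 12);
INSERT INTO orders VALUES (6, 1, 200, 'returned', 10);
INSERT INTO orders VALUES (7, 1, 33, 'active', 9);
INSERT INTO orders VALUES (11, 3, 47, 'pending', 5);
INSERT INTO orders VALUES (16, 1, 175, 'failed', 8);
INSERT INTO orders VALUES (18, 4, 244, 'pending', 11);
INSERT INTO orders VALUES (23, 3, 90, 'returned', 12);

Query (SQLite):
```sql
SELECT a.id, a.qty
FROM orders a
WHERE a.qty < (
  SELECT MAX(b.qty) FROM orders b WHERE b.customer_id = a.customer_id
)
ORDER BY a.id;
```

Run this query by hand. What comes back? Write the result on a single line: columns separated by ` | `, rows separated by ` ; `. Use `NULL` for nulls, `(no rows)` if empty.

7 | 9 ; 11 | 5 ; 16 | 8 ; 18 | 11

For each orders row a, compute MAX(qty) over rows sharing a.customer_id.
Keep row a if a.qty < that per-group MAX.
  customer_id=1: MAX(qty) = 10
  customer_id=2: MAX(qty) = 12
  customer_id=3: MAX(qty) = 12
  customer_id=4: MAX(qty) = 12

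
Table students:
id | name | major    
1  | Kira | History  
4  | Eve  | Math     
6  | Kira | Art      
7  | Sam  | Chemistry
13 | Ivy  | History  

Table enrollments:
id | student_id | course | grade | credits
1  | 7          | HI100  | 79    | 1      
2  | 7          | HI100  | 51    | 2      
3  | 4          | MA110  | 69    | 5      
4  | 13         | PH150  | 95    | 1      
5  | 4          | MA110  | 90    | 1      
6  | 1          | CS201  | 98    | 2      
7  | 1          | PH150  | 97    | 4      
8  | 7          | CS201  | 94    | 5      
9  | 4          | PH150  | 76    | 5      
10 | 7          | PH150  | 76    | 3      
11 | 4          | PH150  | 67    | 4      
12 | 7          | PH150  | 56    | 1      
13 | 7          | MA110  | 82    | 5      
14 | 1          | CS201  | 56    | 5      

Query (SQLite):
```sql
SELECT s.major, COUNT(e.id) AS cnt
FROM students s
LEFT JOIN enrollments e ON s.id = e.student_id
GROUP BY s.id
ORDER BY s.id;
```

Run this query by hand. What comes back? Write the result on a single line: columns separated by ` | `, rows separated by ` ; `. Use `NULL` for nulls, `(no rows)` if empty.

History | 3 ; Math | 4 ; Art | 0 ; Chemistry | 6 ; History | 1

LEFT JOIN keeps every students row; unmatched ones get NULL for enrollments columns.
Group by students.id and compute COUNT(e.id). COUNT(col) of an all-NULL group is 0.
  1: ids {6, 7, 14} → COUNT(e.id)=3
  4: ids {3, 5, 9, 11} → COUNT(e.id)=4
  6: ids {—} → COUNT(e.id)=0
  7: ids {1, 2, 8, 10, 12, 13} → COUNT(e.id)=6
  13: ids {4} → COUNT(e.id)=1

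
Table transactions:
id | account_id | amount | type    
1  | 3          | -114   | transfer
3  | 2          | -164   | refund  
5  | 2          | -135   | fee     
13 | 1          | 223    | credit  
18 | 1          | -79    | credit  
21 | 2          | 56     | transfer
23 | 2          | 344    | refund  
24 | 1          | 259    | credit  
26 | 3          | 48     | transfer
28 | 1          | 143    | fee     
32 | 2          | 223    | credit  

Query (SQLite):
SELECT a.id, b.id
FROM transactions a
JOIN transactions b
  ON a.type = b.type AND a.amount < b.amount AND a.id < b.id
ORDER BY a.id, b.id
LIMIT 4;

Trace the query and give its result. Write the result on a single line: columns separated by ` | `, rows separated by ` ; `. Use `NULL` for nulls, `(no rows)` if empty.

1 | 21 ; 1 | 26 ; 3 | 23 ; 5 | 28

Pairs (a,b) with same type, a.amount < b.amount, a.id < b.id.
type groups: credit:{13,18,24,32} fee:{5,28} refund:{3,23} transfer:{1,21,26}
Ordered by (a.id, b.id); first 4.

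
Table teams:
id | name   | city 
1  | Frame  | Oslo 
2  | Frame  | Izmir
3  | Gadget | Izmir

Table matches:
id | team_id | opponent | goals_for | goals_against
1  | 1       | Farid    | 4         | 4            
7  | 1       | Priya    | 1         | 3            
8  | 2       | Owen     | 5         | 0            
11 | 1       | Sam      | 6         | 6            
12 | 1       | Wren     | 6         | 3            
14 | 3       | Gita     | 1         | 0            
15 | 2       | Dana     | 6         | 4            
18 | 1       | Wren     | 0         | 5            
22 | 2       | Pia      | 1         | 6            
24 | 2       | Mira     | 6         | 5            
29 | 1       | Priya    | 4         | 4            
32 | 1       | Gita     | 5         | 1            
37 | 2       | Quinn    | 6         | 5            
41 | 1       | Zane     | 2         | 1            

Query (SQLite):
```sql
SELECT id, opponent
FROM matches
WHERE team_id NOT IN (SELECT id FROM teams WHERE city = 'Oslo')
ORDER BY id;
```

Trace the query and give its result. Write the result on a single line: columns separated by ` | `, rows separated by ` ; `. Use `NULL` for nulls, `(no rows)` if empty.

Inner query: teams.id where city = 'Oslo'.
Outer: keep matches rows whose team_id is not in that set.
Inner query → {1}

8 | Owen ; 14 | Gita ; 15 | Dana ; 22 | Pia ; 24 | Mira ; 37 | Quinn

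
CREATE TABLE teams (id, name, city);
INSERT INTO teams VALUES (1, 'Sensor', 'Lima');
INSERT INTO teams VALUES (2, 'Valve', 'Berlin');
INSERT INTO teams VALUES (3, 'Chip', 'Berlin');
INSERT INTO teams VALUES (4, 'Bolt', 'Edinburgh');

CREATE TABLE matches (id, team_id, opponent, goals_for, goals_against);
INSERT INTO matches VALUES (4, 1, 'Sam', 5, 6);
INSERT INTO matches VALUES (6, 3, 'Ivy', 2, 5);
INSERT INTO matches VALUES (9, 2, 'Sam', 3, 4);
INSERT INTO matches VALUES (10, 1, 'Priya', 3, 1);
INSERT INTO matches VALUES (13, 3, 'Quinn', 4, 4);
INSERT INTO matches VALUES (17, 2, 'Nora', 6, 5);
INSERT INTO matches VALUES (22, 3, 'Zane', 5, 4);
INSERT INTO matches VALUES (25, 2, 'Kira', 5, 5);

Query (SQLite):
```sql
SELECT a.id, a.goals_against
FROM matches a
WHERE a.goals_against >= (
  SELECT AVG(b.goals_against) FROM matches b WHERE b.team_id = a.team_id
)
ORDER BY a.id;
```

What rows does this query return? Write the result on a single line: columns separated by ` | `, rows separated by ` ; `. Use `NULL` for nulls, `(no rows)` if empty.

4 | 6 ; 6 | 5 ; 17 | 5 ; 25 | 5

For each matches row a, compute AVG(goals_against) over rows sharing a.team_id.
Keep row a if a.goals_against >= that per-group AVG.
  team_id=1: AVG(goals_against) = 3.5
  team_id=2: AVG(goals_against) = 4.666667
  team_id=3: AVG(goals_against) = 4.333333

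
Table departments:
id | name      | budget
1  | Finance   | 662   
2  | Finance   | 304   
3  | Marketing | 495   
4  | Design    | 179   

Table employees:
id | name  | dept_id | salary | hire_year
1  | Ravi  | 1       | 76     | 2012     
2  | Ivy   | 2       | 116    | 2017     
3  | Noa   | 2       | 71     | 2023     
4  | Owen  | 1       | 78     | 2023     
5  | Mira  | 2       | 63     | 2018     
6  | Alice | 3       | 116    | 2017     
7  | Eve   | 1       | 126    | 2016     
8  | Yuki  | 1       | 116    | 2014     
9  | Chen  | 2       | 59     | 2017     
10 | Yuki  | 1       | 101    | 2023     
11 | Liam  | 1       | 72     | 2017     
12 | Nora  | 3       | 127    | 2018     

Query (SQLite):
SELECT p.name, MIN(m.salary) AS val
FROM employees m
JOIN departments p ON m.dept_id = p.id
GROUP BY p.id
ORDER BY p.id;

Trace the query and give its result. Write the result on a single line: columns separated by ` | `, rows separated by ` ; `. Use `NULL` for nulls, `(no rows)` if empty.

Finance | 72 ; Finance | 59 ; Marketing | 116

Join each employees row to its departments via dept_id.
Group joined rows by departments.id; compute MIN(m.salary) per group.
  1: ids {1, 4, 7, 8, 10, 11} → MIN(m.salary)=72
  2: ids {2, 3, 5, 9} → MIN(m.salary)=59
  3: ids {6, 12} → MIN(m.salary)=116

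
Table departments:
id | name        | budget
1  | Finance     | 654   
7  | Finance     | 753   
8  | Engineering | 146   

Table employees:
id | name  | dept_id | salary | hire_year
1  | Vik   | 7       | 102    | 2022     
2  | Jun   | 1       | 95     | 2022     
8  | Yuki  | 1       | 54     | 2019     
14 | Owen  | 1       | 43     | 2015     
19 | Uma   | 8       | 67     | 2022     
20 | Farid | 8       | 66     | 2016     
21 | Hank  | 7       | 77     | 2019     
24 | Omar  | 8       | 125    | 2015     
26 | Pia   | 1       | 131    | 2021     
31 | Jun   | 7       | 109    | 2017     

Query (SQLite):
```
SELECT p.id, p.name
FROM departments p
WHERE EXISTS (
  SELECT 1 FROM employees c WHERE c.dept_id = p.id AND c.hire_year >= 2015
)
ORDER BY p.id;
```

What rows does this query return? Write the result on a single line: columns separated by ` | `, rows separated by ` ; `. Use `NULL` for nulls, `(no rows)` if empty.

1 | Finance ; 7 | Finance ; 8 | Engineering

For each departments row, check whether any employees with matching dept_id has hire_year >= 2015.
Keep rows where that is true.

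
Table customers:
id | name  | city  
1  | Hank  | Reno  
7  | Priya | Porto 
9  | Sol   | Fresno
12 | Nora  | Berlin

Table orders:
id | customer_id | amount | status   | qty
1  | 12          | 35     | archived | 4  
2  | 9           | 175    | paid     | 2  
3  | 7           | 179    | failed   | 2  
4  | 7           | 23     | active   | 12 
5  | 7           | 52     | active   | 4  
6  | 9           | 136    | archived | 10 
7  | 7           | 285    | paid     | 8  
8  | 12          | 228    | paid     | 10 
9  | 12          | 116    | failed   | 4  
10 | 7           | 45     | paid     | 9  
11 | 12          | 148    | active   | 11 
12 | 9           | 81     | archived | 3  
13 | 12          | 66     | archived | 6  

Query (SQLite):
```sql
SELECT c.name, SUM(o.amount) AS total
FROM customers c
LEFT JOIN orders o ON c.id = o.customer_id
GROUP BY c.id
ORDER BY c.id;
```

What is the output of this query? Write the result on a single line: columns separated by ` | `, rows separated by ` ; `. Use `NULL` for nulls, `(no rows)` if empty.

Hank | NULL ; Priya | 584 ; Sol | 392 ; Nora | 593

LEFT JOIN keeps every customers row; unmatched ones get NULL for orders columns.
Group by customers.id and compute SUM(o.amount). SUM over an all-NULL group is NULL.
  1: ids {—} → SUM(o.amount)=NULL
  7: ids {3, 4, 5, 7, 10} → SUM(o.amount)=584
  9: ids {2, 6, 12} → SUM(o.amount)=392
  12: ids {1, 8, 9, 11, 13} → SUM(o.amount)=593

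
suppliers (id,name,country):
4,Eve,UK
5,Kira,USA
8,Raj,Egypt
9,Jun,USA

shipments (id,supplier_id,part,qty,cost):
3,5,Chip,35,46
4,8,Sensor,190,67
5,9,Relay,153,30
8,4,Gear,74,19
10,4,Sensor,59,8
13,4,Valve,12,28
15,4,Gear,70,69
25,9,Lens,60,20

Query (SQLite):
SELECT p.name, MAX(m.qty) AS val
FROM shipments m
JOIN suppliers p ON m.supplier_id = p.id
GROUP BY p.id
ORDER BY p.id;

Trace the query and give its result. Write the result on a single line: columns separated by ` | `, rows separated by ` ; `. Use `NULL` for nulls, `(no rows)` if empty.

Join each shipments row to its suppliers via supplier_id.
Group joined rows by suppliers.id; compute MAX(m.qty) per group.
  4: ids {8, 10, 13, 15} → MAX(m.qty)=74
  5: ids {3} → MAX(m.qty)=35
  8: ids {4} → MAX(m.qty)=190
  9: ids {5, 25} → MAX(m.qty)=153

Eve | 74 ; Kira | 35 ; Raj | 190 ; Jun | 153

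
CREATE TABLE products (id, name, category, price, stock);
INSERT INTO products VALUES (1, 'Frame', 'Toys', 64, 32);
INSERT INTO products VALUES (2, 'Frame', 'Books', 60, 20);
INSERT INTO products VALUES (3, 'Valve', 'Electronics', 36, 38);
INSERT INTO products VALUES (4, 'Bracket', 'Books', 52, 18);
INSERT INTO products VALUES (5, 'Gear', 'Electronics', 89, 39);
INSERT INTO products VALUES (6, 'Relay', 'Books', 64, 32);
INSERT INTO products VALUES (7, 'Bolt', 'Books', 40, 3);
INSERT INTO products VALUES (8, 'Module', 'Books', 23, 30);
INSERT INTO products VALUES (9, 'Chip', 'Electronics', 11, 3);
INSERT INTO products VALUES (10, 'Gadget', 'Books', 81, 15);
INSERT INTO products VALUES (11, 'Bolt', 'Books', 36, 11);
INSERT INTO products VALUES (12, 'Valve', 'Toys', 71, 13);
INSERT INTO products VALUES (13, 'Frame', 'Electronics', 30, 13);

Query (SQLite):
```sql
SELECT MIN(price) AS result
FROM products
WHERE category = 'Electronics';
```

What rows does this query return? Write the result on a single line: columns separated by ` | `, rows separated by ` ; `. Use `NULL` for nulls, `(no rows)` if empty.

Rows where category='Electronics' → price values: [36, 89, 11, 30].
MIN of non-NULL values = 11.

11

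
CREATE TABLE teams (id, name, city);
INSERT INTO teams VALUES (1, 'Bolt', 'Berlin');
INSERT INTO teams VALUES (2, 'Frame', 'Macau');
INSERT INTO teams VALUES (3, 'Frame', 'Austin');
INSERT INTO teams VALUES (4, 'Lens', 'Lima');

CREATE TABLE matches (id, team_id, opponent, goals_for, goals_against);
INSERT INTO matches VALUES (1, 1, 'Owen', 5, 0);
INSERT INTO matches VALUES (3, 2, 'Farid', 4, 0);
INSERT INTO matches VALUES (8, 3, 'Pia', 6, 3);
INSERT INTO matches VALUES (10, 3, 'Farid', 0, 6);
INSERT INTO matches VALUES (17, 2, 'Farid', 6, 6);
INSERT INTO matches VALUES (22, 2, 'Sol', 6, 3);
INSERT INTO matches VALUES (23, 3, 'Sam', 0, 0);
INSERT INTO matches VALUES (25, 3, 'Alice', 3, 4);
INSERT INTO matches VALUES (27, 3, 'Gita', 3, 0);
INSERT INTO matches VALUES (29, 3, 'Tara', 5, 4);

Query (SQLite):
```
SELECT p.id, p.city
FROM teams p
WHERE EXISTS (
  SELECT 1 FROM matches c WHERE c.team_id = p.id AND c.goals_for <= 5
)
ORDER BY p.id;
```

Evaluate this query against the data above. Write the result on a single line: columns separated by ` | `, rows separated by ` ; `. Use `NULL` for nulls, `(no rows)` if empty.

1 | Berlin ; 2 | Macau ; 3 | Austin

For each teams row, check whether any matches with matching team_id has goals_for <= 5.
Keep rows where that is true.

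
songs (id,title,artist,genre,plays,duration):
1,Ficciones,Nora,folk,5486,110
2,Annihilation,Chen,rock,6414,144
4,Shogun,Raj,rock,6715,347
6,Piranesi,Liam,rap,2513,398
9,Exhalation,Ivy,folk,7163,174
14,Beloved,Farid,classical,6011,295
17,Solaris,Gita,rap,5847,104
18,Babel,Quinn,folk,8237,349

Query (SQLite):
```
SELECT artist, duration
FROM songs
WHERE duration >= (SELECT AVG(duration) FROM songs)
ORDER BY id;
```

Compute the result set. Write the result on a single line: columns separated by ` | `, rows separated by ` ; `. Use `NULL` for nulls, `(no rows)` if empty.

Raj | 347 ; Liam | 398 ; Farid | 295 ; Quinn | 349

Scalar subquery: AVG(duration) over all songs rows = 240.125.
Keep rows where duration >= that value.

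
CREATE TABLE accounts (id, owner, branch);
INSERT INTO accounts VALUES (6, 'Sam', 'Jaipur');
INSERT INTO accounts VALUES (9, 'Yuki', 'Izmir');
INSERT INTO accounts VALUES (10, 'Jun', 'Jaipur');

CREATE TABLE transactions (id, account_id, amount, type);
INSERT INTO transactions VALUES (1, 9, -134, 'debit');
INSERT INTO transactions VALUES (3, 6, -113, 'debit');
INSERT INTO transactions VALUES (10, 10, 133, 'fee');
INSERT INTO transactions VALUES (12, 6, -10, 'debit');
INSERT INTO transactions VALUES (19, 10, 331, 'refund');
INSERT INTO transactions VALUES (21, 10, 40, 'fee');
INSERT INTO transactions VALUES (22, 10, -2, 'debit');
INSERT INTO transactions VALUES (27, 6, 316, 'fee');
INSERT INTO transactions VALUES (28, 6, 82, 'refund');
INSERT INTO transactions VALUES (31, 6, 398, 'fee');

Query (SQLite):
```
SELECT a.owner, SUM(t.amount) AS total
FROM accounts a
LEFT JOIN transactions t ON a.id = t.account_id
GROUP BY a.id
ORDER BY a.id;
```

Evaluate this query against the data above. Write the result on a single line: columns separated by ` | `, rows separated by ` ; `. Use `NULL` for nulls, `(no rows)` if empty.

Sam | 673 ; Yuki | -134 ; Jun | 502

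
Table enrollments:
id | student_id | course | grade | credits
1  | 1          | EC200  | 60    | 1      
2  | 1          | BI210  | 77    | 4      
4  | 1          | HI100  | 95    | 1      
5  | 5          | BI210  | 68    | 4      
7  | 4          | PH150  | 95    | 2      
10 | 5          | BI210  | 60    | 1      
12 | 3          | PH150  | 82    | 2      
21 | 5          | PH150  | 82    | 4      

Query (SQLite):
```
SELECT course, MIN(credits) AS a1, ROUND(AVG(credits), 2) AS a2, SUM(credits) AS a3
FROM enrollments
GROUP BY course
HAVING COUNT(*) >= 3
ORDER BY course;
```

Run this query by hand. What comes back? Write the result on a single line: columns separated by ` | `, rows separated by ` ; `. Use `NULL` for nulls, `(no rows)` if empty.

BI210 | 1 | 3 | 9 ; PH150 | 2 | 2.67 | 8

Group enrollments by course.
Per group compute: MIN(credits), ROUND(AVG(credits), 2), SUM(credits).
HAVING: drop groups with fewer than 3 rows.
  BI210: ids {2, 5, 10} → MIN(credits)=1, ROUND(AVG(credits), 2)=3, SUM(credits)=9
  EC200: ids {1} → MIN(credits)=1, ROUND(AVG(credits), 2)=1, SUM(credits)=1
  HI100: ids {4} → MIN(credits)=1, ROUND(AVG(credits), 2)=1, SUM(credits)=1
  PH150: ids {7, 12, 21} → MIN(credits)=2, ROUND(AVG(credits), 2)=2.67, SUM(credits)=8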